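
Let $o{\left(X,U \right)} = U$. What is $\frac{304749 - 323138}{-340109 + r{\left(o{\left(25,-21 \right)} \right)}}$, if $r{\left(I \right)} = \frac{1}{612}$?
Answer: $\frac{11254068}{208146707} \approx 0.054068$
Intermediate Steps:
$r{\left(I \right)} = \frac{1}{612}$
$\frac{304749 - 323138}{-340109 + r{\left(o{\left(25,-21 \right)} \right)}} = \frac{304749 - 323138}{-340109 + \frac{1}{612}} = - \frac{18389}{- \frac{208146707}{612}} = \left(-18389\right) \left(- \frac{612}{208146707}\right) = \frac{11254068}{208146707}$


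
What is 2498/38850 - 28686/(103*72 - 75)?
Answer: -182685547/47532975 ≈ -3.8433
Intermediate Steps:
2498/38850 - 28686/(103*72 - 75) = 2498*(1/38850) - 28686/(7416 - 75) = 1249/19425 - 28686/7341 = 1249/19425 - 28686*1/7341 = 1249/19425 - 9562/2447 = -182685547/47532975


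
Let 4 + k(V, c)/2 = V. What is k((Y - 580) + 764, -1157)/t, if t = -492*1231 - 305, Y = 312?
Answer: -984/605957 ≈ -0.0016239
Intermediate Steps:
k(V, c) = -8 + 2*V
t = -605957 (t = -605652 - 305 = -605957)
k((Y - 580) + 764, -1157)/t = (-8 + 2*((312 - 580) + 764))/(-605957) = (-8 + 2*(-268 + 764))*(-1/605957) = (-8 + 2*496)*(-1/605957) = (-8 + 992)*(-1/605957) = 984*(-1/605957) = -984/605957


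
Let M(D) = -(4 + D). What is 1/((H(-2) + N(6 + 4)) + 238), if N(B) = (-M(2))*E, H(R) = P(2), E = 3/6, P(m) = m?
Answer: 1/243 ≈ 0.0041152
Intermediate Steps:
E = ½ (E = 3*(⅙) = ½ ≈ 0.50000)
H(R) = 2
M(D) = -4 - D
N(B) = 3 (N(B) = -(-4 - 1*2)*(½) = -(-4 - 2)*(½) = -1*(-6)*(½) = 6*(½) = 3)
1/((H(-2) + N(6 + 4)) + 238) = 1/((2 + 3) + 238) = 1/(5 + 238) = 1/243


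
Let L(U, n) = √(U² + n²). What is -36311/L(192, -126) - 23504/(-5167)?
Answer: 23504/5167 - 36311*√1465/8790 ≈ -153.56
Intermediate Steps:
-36311/L(192, -126) - 23504/(-5167) = -36311/√(192² + (-126)²) - 23504/(-5167) = -36311/√(36864 + 15876) - 23504*(-1/5167) = -36311*√1465/8790 + 23504/5167 = 23504/5167 - 36311*√1465/8790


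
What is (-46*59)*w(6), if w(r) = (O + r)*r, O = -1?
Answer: -81420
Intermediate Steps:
w(r) = r*(-1 + r) (w(r) = (-1 + r)*r = r*(-1 + r))
(-46*59)*w(6) = (-46*59)*(6*(-1 + 6)) = -16284*5 = -2714*30 = -81420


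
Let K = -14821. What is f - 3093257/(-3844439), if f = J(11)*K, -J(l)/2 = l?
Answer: 1253528562475/3844439 ≈ 3.2606e+5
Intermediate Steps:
J(l) = -2*l
f = 326062 (f = -2*11*(-14821) = -22*(-14821) = 326062)
f - 3093257/(-3844439) = 326062 - 3093257/(-3844439) = 326062 - 3093257*(-1)/3844439 = 326062 - 1*(-3093257/3844439) = 326062 + 3093257/3844439 = 1253528562475/3844439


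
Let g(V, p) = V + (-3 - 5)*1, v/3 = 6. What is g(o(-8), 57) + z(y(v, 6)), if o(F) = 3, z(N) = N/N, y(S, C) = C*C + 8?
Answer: -4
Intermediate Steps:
v = 18 (v = 3*6 = 18)
y(S, C) = 8 + C**2 (y(S, C) = C**2 + 8 = 8 + C**2)
z(N) = 1
g(V, p) = -8 + V (g(V, p) = V - 8*1 = V - 8 = -8 + V)
g(o(-8), 57) + z(y(v, 6)) = (-8 + 3) + 1 = -5 + 1 = -4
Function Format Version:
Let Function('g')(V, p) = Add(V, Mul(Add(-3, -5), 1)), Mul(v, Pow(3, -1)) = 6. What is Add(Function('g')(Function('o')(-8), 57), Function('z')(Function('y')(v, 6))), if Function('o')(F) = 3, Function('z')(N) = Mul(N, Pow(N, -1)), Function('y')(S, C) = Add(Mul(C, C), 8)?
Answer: -4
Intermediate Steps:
v = 18 (v = Mul(3, 6) = 18)
Function('y')(S, C) = Add(8, Pow(C, 2)) (Function('y')(S, C) = Add(Pow(C, 2), 8) = Add(8, Pow(C, 2)))
Function('z')(N) = 1
Function('g')(V, p) = Add(-8, V) (Function('g')(V, p) = Add(V, Mul(-8, 1)) = Add(V, -8) = Add(-8, V))
Add(Function('g')(Function('o')(-8), 57), Function('z')(Function('y')(v, 6))) = Add(Add(-8, 3), 1) = Add(-5, 1) = -4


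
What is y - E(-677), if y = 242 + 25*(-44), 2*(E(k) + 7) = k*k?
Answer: -460031/2 ≈ -2.3002e+5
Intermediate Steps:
E(k) = -7 + k²/2 (E(k) = -7 + (k*k)/2 = -7 + k²/2)
y = -858 (y = 242 - 1100 = -858)
y - E(-677) = -858 - (-7 + (½)*(-677)²) = -858 - (-7 + (½)*458329) = -858 - (-7 + 458329/2) = -858 - 1*458315/2 = -858 - 458315/2 = -460031/2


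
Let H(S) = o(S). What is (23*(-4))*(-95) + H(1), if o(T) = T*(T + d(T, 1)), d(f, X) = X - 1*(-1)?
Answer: 8743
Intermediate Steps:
d(f, X) = 1 + X (d(f, X) = X + 1 = 1 + X)
o(T) = T*(2 + T) (o(T) = T*(T + (1 + 1)) = T*(T + 2) = T*(2 + T))
H(S) = S*(2 + S)
(23*(-4))*(-95) + H(1) = (23*(-4))*(-95) + 1*(2 + 1) = -92*(-95) + 1*3 = 8740 + 3 = 8743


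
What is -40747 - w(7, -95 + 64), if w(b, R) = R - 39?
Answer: -40677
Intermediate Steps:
w(b, R) = -39 + R
-40747 - w(7, -95 + 64) = -40747 - (-39 + (-95 + 64)) = -40747 - (-39 - 31) = -40747 - 1*(-70) = -40747 + 70 = -40677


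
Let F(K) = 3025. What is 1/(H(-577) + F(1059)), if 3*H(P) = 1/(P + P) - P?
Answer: 3462/11138407 ≈ 0.00031082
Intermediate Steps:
H(P) = -P/3 + 1/(6*P) (H(P) = (1/(P + P) - P)/3 = (1/(2*P) - P)/3 = -P/3 + 1/(6*P))
1/(H(-577) + F(1059)) = 1/((-⅓*(-577) + (⅙)/(-577)) + 3025) = 1/((577/3 + (⅙)*(-1/577)) + 3025) = 1/((577/3 - 1/3462) + 3025) = 1/(665857/3462 + 3025) = 1/(11138407/3462) = 3462/11138407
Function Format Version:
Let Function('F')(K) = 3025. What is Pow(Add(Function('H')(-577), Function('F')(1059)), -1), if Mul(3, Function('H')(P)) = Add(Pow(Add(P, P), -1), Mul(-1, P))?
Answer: Rational(3462, 11138407) ≈ 0.00031082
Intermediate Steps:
Function('H')(P) = Add(Mul(Rational(-1, 3), P), Mul(Rational(1, 6), Pow(P, -1))) (Function('H')(P) = Mul(Rational(1, 3), Add(Pow(Add(P, P), -1), Mul(-1, P))) = Mul(Rational(1, 3), Add(Pow(Mul(2, P), -1), Mul(-1, P))) = Mul(Rational(1, 3), Add(Mul(Rational(1, 2), Pow(P, -1)), Mul(-1, P))) = Add(Mul(Rational(-1, 3), P), Mul(Rational(1, 6), Pow(P, -1))))
Pow(Add(Function('H')(-577), Function('F')(1059)), -1) = Pow(Add(Add(Mul(Rational(-1, 3), -577), Mul(Rational(1, 6), Pow(-577, -1))), 3025), -1) = Pow(Add(Add(Rational(577, 3), Mul(Rational(1, 6), Rational(-1, 577))), 3025), -1) = Pow(Add(Add(Rational(577, 3), Rational(-1, 3462)), 3025), -1) = Pow(Add(Rational(665857, 3462), 3025), -1) = Pow(Rational(11138407, 3462), -1) = Rational(3462, 11138407)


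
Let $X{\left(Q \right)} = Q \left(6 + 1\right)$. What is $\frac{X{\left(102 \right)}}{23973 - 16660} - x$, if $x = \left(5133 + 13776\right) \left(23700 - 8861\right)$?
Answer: $- \frac{2051959430049}{7313} \approx -2.8059 \cdot 10^{8}$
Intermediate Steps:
$X{\left(Q \right)} = 7 Q$ ($X{\left(Q \right)} = Q 7 = 7 Q$)
$x = 280590651$ ($x = 18909 \cdot 14839 = 280590651$)
$\frac{X{\left(102 \right)}}{23973 - 16660} - x = \frac{7 \cdot 102}{23973 - 16660} - 280590651 = \frac{714}{23973 - 16660} - 280590651 = \frac{714}{7313} - 280590651 = - \frac{2051959430049}{7313}$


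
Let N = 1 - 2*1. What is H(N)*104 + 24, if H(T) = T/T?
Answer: 128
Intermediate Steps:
N = -1 (N = 1 - 2 = -1)
H(T) = 1
H(N)*104 + 24 = 1*104 + 24 = 104 + 24 = 128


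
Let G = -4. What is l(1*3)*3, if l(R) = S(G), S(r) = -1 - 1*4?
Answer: -15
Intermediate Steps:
S(r) = -5 (S(r) = -1 - 4 = -5)
l(R) = -5
l(1*3)*3 = -5*3 = -15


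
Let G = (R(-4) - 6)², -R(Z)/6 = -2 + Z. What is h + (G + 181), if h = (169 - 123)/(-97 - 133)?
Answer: 5404/5 ≈ 1080.8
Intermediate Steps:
R(Z) = 12 - 6*Z (R(Z) = -6*(-2 + Z) = 12 - 6*Z)
h = -⅕ (h = 46/(-230) = 46*(-1/230) = -⅕ ≈ -0.20000)
G = 900 (G = ((12 - 6*(-4)) - 6)² = ((12 + 24) - 6)² = (36 - 6)² = 30² = 900)
h + (G + 181) = -⅕ + (900 + 181) = -⅕ + 1081 = 5404/5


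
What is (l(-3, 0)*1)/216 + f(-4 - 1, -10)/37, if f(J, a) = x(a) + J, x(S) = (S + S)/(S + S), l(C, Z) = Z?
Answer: -4/37 ≈ -0.10811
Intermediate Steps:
x(S) = 1 (x(S) = (2*S)/((2*S)) = (2*S)*(1/(2*S)) = 1)
f(J, a) = 1 + J
(l(-3, 0)*1)/216 + f(-4 - 1, -10)/37 = (0*1)/216 + (1 + (-4 - 1))/37 = 0*(1/216) + (1 - 5)*(1/37) = 0 - 4*1/37 = 0 - 4/37 = -4/37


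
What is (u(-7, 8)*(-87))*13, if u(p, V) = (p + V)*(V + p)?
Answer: -1131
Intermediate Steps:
u(p, V) = (V + p)² (u(p, V) = (V + p)*(V + p) = (V + p)²)
(u(-7, 8)*(-87))*13 = ((8 - 7)²*(-87))*13 = (1²*(-87))*13 = (1*(-87))*13 = -87*13 = -1131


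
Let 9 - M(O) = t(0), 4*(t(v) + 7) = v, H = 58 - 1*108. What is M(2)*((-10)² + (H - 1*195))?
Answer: -2320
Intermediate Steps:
H = -50 (H = 58 - 108 = -50)
t(v) = -7 + v/4
M(O) = 16 (M(O) = 9 - (-7 + (¼)*0) = 9 - (-7 + 0) = 9 - 1*(-7) = 9 + 7 = 16)
M(2)*((-10)² + (H - 1*195)) = 16*((-10)² + (-50 - 1*195)) = 16*(100 + (-50 - 195)) = 16*(100 - 245) = 16*(-145) = -2320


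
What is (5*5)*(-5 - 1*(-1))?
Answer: -100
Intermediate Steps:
(5*5)*(-5 - 1*(-1)) = 25*(-5 + 1) = 25*(-4) = -100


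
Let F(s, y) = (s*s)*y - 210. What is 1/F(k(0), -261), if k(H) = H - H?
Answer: -1/210 ≈ -0.0047619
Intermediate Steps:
k(H) = 0
F(s, y) = -210 + y*s² (F(s, y) = s²*y - 210 = y*s² - 210 = -210 + y*s²)
1/F(k(0), -261) = 1/(-210 - 261*0²) = 1/(-210 - 261*0) = 1/(-210 + 0) = 1/(-210) = -1/210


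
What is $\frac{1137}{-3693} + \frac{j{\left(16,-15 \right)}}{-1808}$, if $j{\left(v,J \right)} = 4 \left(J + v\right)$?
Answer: $- \frac{172539}{556412} \approx -0.31009$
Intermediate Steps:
$j{\left(v,J \right)} = 4 J + 4 v$
$\frac{1137}{-3693} + \frac{j{\left(16,-15 \right)}}{-1808} = \frac{1137}{-3693} + \frac{4 \left(-15\right) + 4 \cdot 16}{-1808} = 1137 \left(- \frac{1}{3693}\right) + \left(-60 + 64\right) \left(- \frac{1}{1808}\right) = - \frac{379}{1231} + 4 \left(- \frac{1}{1808}\right) = - \frac{379}{1231} - \frac{1}{452} = - \frac{172539}{556412}$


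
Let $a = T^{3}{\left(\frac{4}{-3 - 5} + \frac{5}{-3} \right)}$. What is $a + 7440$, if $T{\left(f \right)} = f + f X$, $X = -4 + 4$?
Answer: $\frac{1604843}{216} \approx 7429.8$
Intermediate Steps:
$X = 0$
$T{\left(f \right)} = f$ ($T{\left(f \right)} = f + f 0 = f + 0 = f$)
$a = - \frac{2197}{216}$ ($a = \left(\frac{4}{-3 - 5} + \frac{5}{-3}\right)^{3} = \left(\frac{4}{-3 - 5} + 5 \left(- \frac{1}{3}\right)\right)^{3} = \left(\frac{4}{-8} - \frac{5}{3}\right)^{3} = \left(4 \left(- \frac{1}{8}\right) - \frac{5}{3}\right)^{3} = \left(- \frac{1}{2} - \frac{5}{3}\right)^{3} = \left(- \frac{13}{6}\right)^{3} = - \frac{2197}{216} \approx -10.171$)
$a + 7440 = - \frac{2197}{216} + 7440 = \frac{1604843}{216}$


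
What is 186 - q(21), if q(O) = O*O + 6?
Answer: -261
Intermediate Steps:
q(O) = 6 + O² (q(O) = O² + 6 = 6 + O²)
186 - q(21) = 186 - (6 + 21²) = 186 - (6 + 441) = 186 - 1*447 = 186 - 447 = -261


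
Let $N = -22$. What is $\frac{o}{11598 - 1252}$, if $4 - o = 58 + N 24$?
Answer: $\frac{237}{5173} \approx 0.045815$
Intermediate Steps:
$o = 474$ ($o = 4 - \left(58 - 528\right) = 4 - -470 = 4 + 470 = 474$)
$\frac{o}{11598 - 1252} = \frac{474}{11598 - 1252} = \frac{474}{10346} = 474 \cdot \frac{1}{10346} = \frac{237}{5173}$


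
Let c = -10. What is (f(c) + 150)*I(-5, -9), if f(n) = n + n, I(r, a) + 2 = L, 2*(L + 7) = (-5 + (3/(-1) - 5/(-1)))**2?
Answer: -585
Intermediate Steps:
L = -5/2 (L = -7 + (-5 + (3/(-1) - 5/(-1)))**2/2 = -7 + (-5 + (3*(-1) - 5*(-1)))**2/2 = -7 + (-5 + (-3 + 5))**2/2 = -7 + (-5 + 2)**2/2 = -7 + (1/2)*(-3)**2 = -7 + (1/2)*9 = -7 + 9/2 = -5/2 ≈ -2.5000)
I(r, a) = -9/2 (I(r, a) = -2 - 5/2 = -9/2)
f(n) = 2*n
(f(c) + 150)*I(-5, -9) = (2*(-10) + 150)*(-9/2) = (-20 + 150)*(-9/2) = 130*(-9/2) = -585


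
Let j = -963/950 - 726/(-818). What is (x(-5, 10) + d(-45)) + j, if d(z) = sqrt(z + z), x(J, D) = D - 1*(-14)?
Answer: 9276183/388550 + 3*I*sqrt(10) ≈ 23.874 + 9.4868*I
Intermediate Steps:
x(J, D) = 14 + D (x(J, D) = D + 14 = 14 + D)
d(z) = sqrt(2)*sqrt(z) (d(z) = sqrt(2*z) = sqrt(2)*sqrt(z))
j = -49017/388550 (j = -963*1/950 - 726*(-1/818) = -963/950 + 363/409 = -49017/388550 ≈ -0.12615)
(x(-5, 10) + d(-45)) + j = ((14 + 10) + sqrt(2)*sqrt(-45)) - 49017/388550 = (24 + sqrt(2)*(3*I*sqrt(5))) - 49017/388550 = (24 + 3*I*sqrt(10)) - 49017/388550 = 9276183/388550 + 3*I*sqrt(10)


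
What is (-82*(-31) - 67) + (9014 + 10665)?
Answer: 22154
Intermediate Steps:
(-82*(-31) - 67) + (9014 + 10665) = (2542 - 67) + 19679 = 2475 + 19679 = 22154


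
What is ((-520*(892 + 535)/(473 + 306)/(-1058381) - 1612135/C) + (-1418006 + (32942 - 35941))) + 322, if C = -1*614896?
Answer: -720240506143005530727/506968715589904 ≈ -1.4207e+6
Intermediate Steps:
C = -614896
((-520*(892 + 535)/(473 + 306)/(-1058381) - 1612135/C) + (-1418006 + (32942 - 35941))) + 322 = ((-520*(892 + 535)/(473 + 306)/(-1058381) - 1612135/(-614896)) + (-1418006 + (32942 - 35941))) + 322 = ((-742040/779*(-1/1058381) - 1612135*(-1/614896)) + (-1418006 - 2999)) + 322 = ((-742040/779*(-1/1058381) + 1612135/614896) - 1421005) + 322 = ((742040/824478799 + 1612135/614896) - 1421005) + 322 = (1329627406053705/506968715589904 - 1421005) + 322 = -720403750069425479815/506968715589904 + 322 = -720240506143005530727/506968715589904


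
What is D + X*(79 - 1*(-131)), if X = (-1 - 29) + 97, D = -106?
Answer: 13964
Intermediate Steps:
X = 67 (X = -30 + 97 = 67)
D + X*(79 - 1*(-131)) = -106 + 67*(79 - 1*(-131)) = -106 + 67*(79 + 131) = -106 + 67*210 = -106 + 14070 = 13964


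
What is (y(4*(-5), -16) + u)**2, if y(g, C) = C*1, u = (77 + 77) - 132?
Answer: 36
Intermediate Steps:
u = 22 (u = 154 - 132 = 22)
y(g, C) = C
(y(4*(-5), -16) + u)**2 = (-16 + 22)**2 = 6**2 = 36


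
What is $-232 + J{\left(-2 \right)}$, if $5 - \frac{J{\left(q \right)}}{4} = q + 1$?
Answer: $-208$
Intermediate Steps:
$J{\left(q \right)} = 16 - 4 q$ ($J{\left(q \right)} = 20 - 4 \left(q + 1\right) = 20 - 4 \left(1 + q\right) = 20 - \left(4 + 4 q\right) = 16 - 4 q$)
$-232 + J{\left(-2 \right)} = -232 + \left(16 - -8\right) = -232 + \left(16 + 8\right) = -232 + 24 = -208$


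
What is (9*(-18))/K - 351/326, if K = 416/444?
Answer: -1474659/8476 ≈ -173.98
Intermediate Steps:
K = 104/111 (K = 416*(1/444) = 104/111 ≈ 0.93694)
(9*(-18))/K - 351/326 = (9*(-18))/(104/111) - 351/326 = -162*111/104 - 351*1/326 = -8991/52 - 351/326 = -1474659/8476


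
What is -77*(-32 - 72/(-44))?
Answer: 2338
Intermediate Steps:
-77*(-32 - 72/(-44)) = -77*(-32 - 72*(-1/44)) = -77*(-32 + 18/11) = -77*(-334/11) = 2338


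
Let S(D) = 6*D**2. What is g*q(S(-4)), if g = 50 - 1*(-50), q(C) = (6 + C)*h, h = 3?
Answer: 30600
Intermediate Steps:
q(C) = 18 + 3*C (q(C) = (6 + C)*3 = 18 + 3*C)
g = 100 (g = 50 + 50 = 100)
g*q(S(-4)) = 100*(18 + 3*(6*(-4)**2)) = 100*(18 + 3*(6*16)) = 100*(18 + 3*96) = 100*(18 + 288) = 100*306 = 30600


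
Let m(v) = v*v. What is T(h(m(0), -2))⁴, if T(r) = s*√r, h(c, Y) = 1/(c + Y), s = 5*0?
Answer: 0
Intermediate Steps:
m(v) = v²
s = 0
h(c, Y) = 1/(Y + c)
T(r) = 0 (T(r) = 0*√r = 0)
T(h(m(0), -2))⁴ = 0⁴ = 0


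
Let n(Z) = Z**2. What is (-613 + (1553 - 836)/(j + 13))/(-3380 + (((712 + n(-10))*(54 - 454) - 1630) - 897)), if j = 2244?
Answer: 1382824/746405699 ≈ 0.0018526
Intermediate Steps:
(-613 + (1553 - 836)/(j + 13))/(-3380 + (((712 + n(-10))*(54 - 454) - 1630) - 897)) = (-613 + (1553 - 836)/(2244 + 13))/(-3380 + (((712 + (-10)**2)*(54 - 454) - 1630) - 897)) = (-613 + 717/2257)/(-3380 + (((712 + 100)*(-400) - 1630) - 897)) = (-613 + 717*(1/2257))/(-3380 + ((812*(-400) - 1630) - 897)) = (-613 + 717/2257)/(-3380 + ((-324800 - 1630) - 897)) = -1382824/(2257*(-3380 + (-326430 - 897))) = -1382824/(2257*(-3380 - 327327)) = -1382824/2257/(-330707) = -1382824/2257*(-1/330707) = 1382824/746405699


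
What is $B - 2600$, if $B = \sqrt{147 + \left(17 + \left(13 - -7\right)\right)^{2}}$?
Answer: $-2600 + 2 \sqrt{379} \approx -2561.1$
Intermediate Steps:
$B = 2 \sqrt{379}$ ($B = \sqrt{147 + \left(17 + \left(13 + 7\right)\right)^{2}} = \sqrt{147 + \left(17 + 20\right)^{2}} = \sqrt{147 + 37^{2}} = \sqrt{147 + 1369} = \sqrt{1516} = 2 \sqrt{379} \approx 38.936$)
$B - 2600 = 2 \sqrt{379} - 2600 = -2600 + 2 \sqrt{379}$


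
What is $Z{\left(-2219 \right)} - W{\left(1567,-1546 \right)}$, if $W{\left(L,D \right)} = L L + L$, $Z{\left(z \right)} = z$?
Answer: $-2459275$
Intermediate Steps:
$W{\left(L,D \right)} = L + L^{2}$ ($W{\left(L,D \right)} = L^{2} + L = L + L^{2}$)
$Z{\left(-2219 \right)} - W{\left(1567,-1546 \right)} = -2219 - 1567 \left(1 + 1567\right) = -2219 - 1567 \cdot 1568 = -2219 - 2457056 = -2459275$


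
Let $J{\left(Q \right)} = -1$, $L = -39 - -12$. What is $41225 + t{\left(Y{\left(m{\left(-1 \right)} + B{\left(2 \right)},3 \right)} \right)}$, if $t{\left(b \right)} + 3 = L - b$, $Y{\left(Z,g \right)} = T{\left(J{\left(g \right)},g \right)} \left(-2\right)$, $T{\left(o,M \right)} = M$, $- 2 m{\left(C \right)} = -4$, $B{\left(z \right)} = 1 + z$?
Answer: $41201$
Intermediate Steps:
$L = -27$ ($L = -39 + 12 = -27$)
$m{\left(C \right)} = 2$ ($m{\left(C \right)} = \left(- \frac{1}{2}\right) \left(-4\right) = 2$)
$Y{\left(Z,g \right)} = - 2 g$ ($Y{\left(Z,g \right)} = g \left(-2\right) = - 2 g$)
$t{\left(b \right)} = -30 - b$ ($t{\left(b \right)} = -3 - \left(27 + b\right) = -30 - b$)
$41225 + t{\left(Y{\left(m{\left(-1 \right)} + B{\left(2 \right)},3 \right)} \right)} = 41225 - \left(30 - 6\right) = 41225 - 24 = 41201$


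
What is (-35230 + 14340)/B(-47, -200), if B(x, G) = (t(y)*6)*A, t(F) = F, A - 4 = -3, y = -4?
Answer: 10445/12 ≈ 870.42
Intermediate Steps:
A = 1 (A = 4 - 3 = 1)
B(x, G) = -24 (B(x, G) = -4*6*1 = -24*1 = -24)
(-35230 + 14340)/B(-47, -200) = (-35230 + 14340)/(-24) = -20890*(-1/24) = 10445/12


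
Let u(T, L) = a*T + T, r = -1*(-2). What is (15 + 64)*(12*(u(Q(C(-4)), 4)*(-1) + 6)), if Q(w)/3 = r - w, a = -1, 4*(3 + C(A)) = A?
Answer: 5688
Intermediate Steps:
C(A) = -3 + A/4
r = 2
Q(w) = 6 - 3*w (Q(w) = 3*(2 - w) = 6 - 3*w)
u(T, L) = 0 (u(T, L) = -T + T = 0)
(15 + 64)*(12*(u(Q(C(-4)), 4)*(-1) + 6)) = (15 + 64)*(12*(0*(-1) + 6)) = 79*(12*(0 + 6)) = 79*(12*6) = 79*72 = 5688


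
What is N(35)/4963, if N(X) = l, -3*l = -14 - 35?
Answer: 7/2127 ≈ 0.0032910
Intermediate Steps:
l = 49/3 (l = -(-14 - 35)/3 = -⅓*(-49) = 49/3 ≈ 16.333)
N(X) = 49/3
N(35)/4963 = (49/3)/4963 = (49/3)*(1/4963) = 7/2127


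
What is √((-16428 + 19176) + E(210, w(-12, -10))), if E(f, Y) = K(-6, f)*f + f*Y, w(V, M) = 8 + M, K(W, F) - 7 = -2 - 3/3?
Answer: 12*√22 ≈ 56.285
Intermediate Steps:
K(W, F) = 4 (K(W, F) = 7 + (-2 - 3/3) = 7 + (-2 - 1*1) = 7 + (-2 - 1) = 7 - 3 = 4)
E(f, Y) = 4*f + Y*f (E(f, Y) = 4*f + f*Y = 4*f + Y*f)
√((-16428 + 19176) + E(210, w(-12, -10))) = √((-16428 + 19176) + 210*(4 + (8 - 10))) = √(2748 + 210*(4 - 2)) = √(2748 + 210*2) = √(2748 + 420) = √3168 = 12*√22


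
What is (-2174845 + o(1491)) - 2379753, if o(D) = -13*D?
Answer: -4573981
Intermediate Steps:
(-2174845 + o(1491)) - 2379753 = (-2174845 - 13*1491) - 2379753 = (-2174845 - 19383) - 2379753 = -2194228 - 2379753 = -4573981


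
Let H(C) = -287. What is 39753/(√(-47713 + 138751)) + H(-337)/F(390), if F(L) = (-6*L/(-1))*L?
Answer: -287/912600 + 13251*√91038/30346 ≈ 131.75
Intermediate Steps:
F(L) = 6*L² (F(L) = (-6*L*(-1))*L = (-(-6)*L)*L = (6*L)*L = 6*L²)
39753/(√(-47713 + 138751)) + H(-337)/F(390) = 39753/(√(-47713 + 138751)) - 287/(6*390²) = 39753/(√91038) - 287/(6*152100) = 39753*(√91038/91038) - 287/912600 = 13251*√91038/30346 - 287*1/912600 = 13251*√91038/30346 - 287/912600 = -287/912600 + 13251*√91038/30346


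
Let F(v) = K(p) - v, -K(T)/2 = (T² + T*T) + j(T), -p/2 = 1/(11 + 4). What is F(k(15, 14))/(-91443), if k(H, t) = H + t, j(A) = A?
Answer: 6481/20574675 ≈ 0.00031500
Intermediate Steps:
p = -2/15 (p = -2/(11 + 4) = -2/15 ≈ -0.13333)
K(T) = -4*T² - 2*T (K(T) = -2*((T² + T*T) + T) = -2*((T² + T²) + T) = -2*(2*T² + T) = -2*(T + 2*T²) = -4*T² - 2*T)
F(v) = 44/225 - v (F(v) = 2*(-2/15)*(-1 - 2*(-2/15)) - v = 2*(-2/15)*(-1 + 4/15) - v = 2*(-2/15)*(-11/15) - v = 44/225 - v)
F(k(15, 14))/(-91443) = (44/225 - (15 + 14))/(-91443) = (44/225 - 1*29)*(-1/91443) = (44/225 - 29)*(-1/91443) = -6481/225*(-1/91443) = 6481/20574675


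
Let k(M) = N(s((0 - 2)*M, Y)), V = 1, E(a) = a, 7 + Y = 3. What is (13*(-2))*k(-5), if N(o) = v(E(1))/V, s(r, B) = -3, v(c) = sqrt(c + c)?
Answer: -26*sqrt(2) ≈ -36.770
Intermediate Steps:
Y = -4 (Y = -7 + 3 = -4)
v(c) = sqrt(2)*sqrt(c) (v(c) = sqrt(2*c) = sqrt(2)*sqrt(c))
N(o) = sqrt(2) (N(o) = (sqrt(2)*sqrt(1))/1 = (sqrt(2)*1)*1 = sqrt(2)*1 = sqrt(2))
k(M) = sqrt(2)
(13*(-2))*k(-5) = (13*(-2))*sqrt(2) = -26*sqrt(2)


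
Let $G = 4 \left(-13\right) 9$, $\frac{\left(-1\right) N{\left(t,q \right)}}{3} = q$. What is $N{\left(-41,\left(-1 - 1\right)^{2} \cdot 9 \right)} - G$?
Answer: $360$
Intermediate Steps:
$N{\left(t,q \right)} = - 3 q$
$G = -468$ ($G = \left(-52\right) 9 = -468$)
$N{\left(-41,\left(-1 - 1\right)^{2} \cdot 9 \right)} - G = - 3 \left(-1 - 1\right)^{2} \cdot 9 - -468 = - 3 \left(-2\right)^{2} \cdot 9 + 468 = - 3 \cdot 4 \cdot 9 + 468 = \left(-3\right) 36 + 468 = -108 + 468 = 360$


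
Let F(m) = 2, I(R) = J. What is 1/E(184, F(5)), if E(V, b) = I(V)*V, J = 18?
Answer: 1/3312 ≈ 0.00030193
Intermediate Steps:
I(R) = 18
E(V, b) = 18*V
1/E(184, F(5)) = 1/(18*184) = 1/3312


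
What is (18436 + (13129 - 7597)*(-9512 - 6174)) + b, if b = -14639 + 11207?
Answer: -86759948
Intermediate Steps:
b = -3432
(18436 + (13129 - 7597)*(-9512 - 6174)) + b = (18436 + (13129 - 7597)*(-9512 - 6174)) - 3432 = (18436 + 5532*(-15686)) - 3432 = (18436 - 86774952) - 3432 = -86756516 - 3432 = -86759948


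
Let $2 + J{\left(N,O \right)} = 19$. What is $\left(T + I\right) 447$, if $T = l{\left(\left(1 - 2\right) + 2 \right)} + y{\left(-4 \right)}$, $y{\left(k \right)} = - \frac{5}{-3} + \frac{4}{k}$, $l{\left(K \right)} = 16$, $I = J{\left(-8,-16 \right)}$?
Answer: $15049$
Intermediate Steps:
$J{\left(N,O \right)} = 17$ ($J{\left(N,O \right)} = -2 + 19 = 17$)
$I = 17$
$y{\left(k \right)} = \frac{5}{3} + \frac{4}{k}$ ($y{\left(k \right)} = \left(-5\right) \left(- \frac{1}{3}\right) + \frac{4}{k} = \frac{5}{3} + \frac{4}{k}$)
$T = \frac{50}{3}$ ($T = 16 + \left(\frac{5}{3} + \frac{4}{-4}\right) = 16 + \left(\frac{5}{3} + 4 \left(- \frac{1}{4}\right)\right) = 16 + \left(\frac{5}{3} - 1\right) = 16 + \frac{2}{3} = \frac{50}{3} \approx 16.667$)
$\left(T + I\right) 447 = \left(\frac{50}{3} + 17\right) 447 = \frac{101}{3} \cdot 447 = 15049$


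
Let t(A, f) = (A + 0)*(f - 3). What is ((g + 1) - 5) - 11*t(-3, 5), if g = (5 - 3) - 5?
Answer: 59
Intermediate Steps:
t(A, f) = A*(-3 + f)
g = -3 (g = 2 - 5 = -3)
((g + 1) - 5) - 11*t(-3, 5) = ((-3 + 1) - 5) - (-33)*(-3 + 5) = (-2 - 5) - (-33)*2 = -7 - 11*(-6) = -7 + 66 = 59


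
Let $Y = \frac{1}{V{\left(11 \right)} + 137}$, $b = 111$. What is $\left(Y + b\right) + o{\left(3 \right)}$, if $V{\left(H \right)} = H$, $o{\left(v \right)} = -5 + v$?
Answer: $\frac{16133}{148} \approx 109.01$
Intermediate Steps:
$Y = \frac{1}{148}$ ($Y = \frac{1}{11 + 137} = \frac{1}{148} \approx 0.0067568$)
$\left(Y + b\right) + o{\left(3 \right)} = \left(\frac{1}{148} + 111\right) + \left(-5 + 3\right) = \frac{16429}{148} - 2 = \frac{16133}{148}$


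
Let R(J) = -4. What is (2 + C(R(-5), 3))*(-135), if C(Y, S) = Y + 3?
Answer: -135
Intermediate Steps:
C(Y, S) = 3 + Y
(2 + C(R(-5), 3))*(-135) = (2 + (3 - 4))*(-135) = (2 - 1)*(-135) = 1*(-135) = -135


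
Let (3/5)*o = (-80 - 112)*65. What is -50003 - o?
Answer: -29203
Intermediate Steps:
o = -20800 (o = 5*((-80 - 112)*65)/3 = 5*(-192*65)/3 = (5/3)*(-12480) = -20800)
-50003 - o = -50003 - 1*(-20800) = -50003 + 20800 = -29203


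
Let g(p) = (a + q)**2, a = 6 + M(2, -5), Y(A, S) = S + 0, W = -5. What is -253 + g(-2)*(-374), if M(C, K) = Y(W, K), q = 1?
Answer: -1749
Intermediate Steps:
Y(A, S) = S
M(C, K) = K
a = 1 (a = 6 - 5 = 1)
g(p) = 4 (g(p) = (1 + 1)**2 = 2**2 = 4)
-253 + g(-2)*(-374) = -253 + 4*(-374) = -253 - 1496 = -1749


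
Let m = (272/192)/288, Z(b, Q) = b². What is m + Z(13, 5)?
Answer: 584081/3456 ≈ 169.00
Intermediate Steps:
m = 17/3456 (m = (272*(1/192))*(1/288) = (17/12)*(1/288) = 17/3456 ≈ 0.0049190)
m + Z(13, 5) = 17/3456 + 13² = 17/3456 + 169 = 584081/3456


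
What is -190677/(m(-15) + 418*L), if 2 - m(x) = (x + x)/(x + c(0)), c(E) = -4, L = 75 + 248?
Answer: -3622863/2565274 ≈ -1.4123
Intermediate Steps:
L = 323
m(x) = 2 - 2*x/(-4 + x) (m(x) = 2 - (x + x)/(x - 4) = 2 - 2*x/(-4 + x))
-190677/(m(-15) + 418*L) = -190677/(-8/(-4 - 15) + 418*323) = -190677/(-8/(-19) + 135014) = -190677/(-8*(-1/19) + 135014) = -190677/(8/19 + 135014) = -190677/2565274/19 = -190677*19/2565274 = -3622863/2565274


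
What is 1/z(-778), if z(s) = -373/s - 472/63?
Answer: -49014/343717 ≈ -0.14260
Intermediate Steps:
z(s) = -472/63 - 373/s (z(s) = -373/s - 472*1/63 = -373/s - 472/63 = -472/63 - 373/s)
1/z(-778) = 1/(-472/63 - 373/(-778)) = 1/(-472/63 - 373*(-1/778)) = 1/(-472/63 + 373/778) = 1/(-343717/49014) = -49014/343717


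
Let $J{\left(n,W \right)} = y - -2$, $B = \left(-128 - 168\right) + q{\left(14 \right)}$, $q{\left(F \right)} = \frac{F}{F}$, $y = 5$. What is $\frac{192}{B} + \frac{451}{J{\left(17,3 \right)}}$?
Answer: $\frac{131701}{2065} \approx 63.778$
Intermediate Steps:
$q{\left(F \right)} = 1$
$B = -295$ ($B = \left(-128 - 168\right) + 1 = -296 + 1 = -295$)
$J{\left(n,W \right)} = 7$ ($J{\left(n,W \right)} = 5 - -2 = 5 + 2 = 7$)
$\frac{192}{B} + \frac{451}{J{\left(17,3 \right)}} = \frac{192}{-295} + \frac{451}{7} = 192 \left(- \frac{1}{295}\right) + 451 \cdot \frac{1}{7} = - \frac{192}{295} + \frac{451}{7} = \frac{131701}{2065}$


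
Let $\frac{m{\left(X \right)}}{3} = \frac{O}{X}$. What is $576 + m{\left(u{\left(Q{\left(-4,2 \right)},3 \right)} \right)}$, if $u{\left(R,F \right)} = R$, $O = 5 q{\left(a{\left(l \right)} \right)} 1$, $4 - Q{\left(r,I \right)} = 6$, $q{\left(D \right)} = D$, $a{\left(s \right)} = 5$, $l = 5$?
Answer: $\frac{1077}{2} \approx 538.5$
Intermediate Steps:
$Q{\left(r,I \right)} = -2$ ($Q{\left(r,I \right)} = 4 - 6 = -2$)
$O = 25$ ($O = 5 \cdot 5 \cdot 1 = 25 \cdot 1 = 25$)
$m{\left(X \right)} = \frac{75}{X}$ ($m{\left(X \right)} = 3 \frac{25}{X} = \frac{75}{X}$)
$576 + m{\left(u{\left(Q{\left(-4,2 \right)},3 \right)} \right)} = 576 + \frac{75}{-2} = 576 + 75 \left(- \frac{1}{2}\right) = 576 - \frac{75}{2} = \frac{1077}{2}$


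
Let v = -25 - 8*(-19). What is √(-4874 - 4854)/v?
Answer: 16*I*√38/127 ≈ 0.77662*I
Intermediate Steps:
v = 127 (v = -25 + 152 = 127)
√(-4874 - 4854)/v = √(-4874 - 4854)/127 = √(-9728)*(1/127) = (16*I*√38)*(1/127) = 16*I*√38/127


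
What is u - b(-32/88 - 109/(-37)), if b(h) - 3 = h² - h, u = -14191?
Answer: -2351898750/165649 ≈ -14198.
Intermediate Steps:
b(h) = 3 + h² - h (b(h) = 3 + (h² - h) = 3 + h² - h)
u - b(-32/88 - 109/(-37)) = -14191 - (3 + (-32/88 - 109/(-37))² - (-32/88 - 109/(-37))) = -14191 - (3 + (-32*1/88 - 109*(-1/37))² - (-32*1/88 - 109*(-1/37))) = -14191 - (3 + (-4/11 + 109/37)² - (-4/11 + 109/37)) = -14191 - (3 + (1051/407)² - 1*1051/407) = -14191 - (3 + 1104601/165649 - 1051/407) = -14191 - 1*1173791/165649 = -14191 - 1173791/165649 = -2351898750/165649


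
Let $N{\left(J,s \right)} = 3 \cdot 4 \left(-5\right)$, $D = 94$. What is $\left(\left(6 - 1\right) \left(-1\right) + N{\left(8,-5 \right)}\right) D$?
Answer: $-6110$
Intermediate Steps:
$N{\left(J,s \right)} = -60$ ($N{\left(J,s \right)} = 12 \left(-5\right) = -60$)
$\left(\left(6 - 1\right) \left(-1\right) + N{\left(8,-5 \right)}\right) D = \left(\left(6 - 1\right) \left(-1\right) - 60\right) 94 = \left(5 \left(-1\right) - 60\right) 94 = \left(-5 - 60\right) 94 = \left(-65\right) 94 = -6110$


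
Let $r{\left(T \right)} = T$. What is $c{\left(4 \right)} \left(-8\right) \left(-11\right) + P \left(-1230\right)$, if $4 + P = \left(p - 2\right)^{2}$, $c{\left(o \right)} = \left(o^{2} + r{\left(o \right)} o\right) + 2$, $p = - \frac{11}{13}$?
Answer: $- \frac{346742}{169} \approx -2051.7$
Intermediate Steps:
$p = - \frac{11}{13}$ ($p = \left(-11\right) \frac{1}{13} = - \frac{11}{13} \approx -0.84615$)
$c{\left(o \right)} = 2 + 2 o^{2}$ ($c{\left(o \right)} = \left(o^{2} + o o\right) + 2 = \left(o^{2} + o^{2}\right) + 2 = 2 o^{2} + 2 = 2 + 2 o^{2}$)
$P = \frac{693}{169}$ ($P = -4 + \left(- \frac{11}{13} - 2\right)^{2} = -4 + \left(- \frac{37}{13}\right)^{2} = -4 + \frac{1369}{169} = \frac{693}{169} \approx 4.1006$)
$c{\left(4 \right)} \left(-8\right) \left(-11\right) + P \left(-1230\right) = \left(2 + 2 \cdot 4^{2}\right) \left(-8\right) \left(-11\right) + \frac{693}{169} \left(-1230\right) = \left(2 + 2 \cdot 16\right) \left(-8\right) \left(-11\right) - \frac{852390}{169} = \left(2 + 32\right) \left(-8\right) \left(-11\right) - \frac{852390}{169} = 34 \left(-8\right) \left(-11\right) - \frac{852390}{169} = \left(-272\right) \left(-11\right) - \frac{852390}{169} = 2992 - \frac{852390}{169} = - \frac{346742}{169}$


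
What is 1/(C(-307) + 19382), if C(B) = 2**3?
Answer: 1/19390 ≈ 5.1573e-5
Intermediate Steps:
C(B) = 8
1/(C(-307) + 19382) = 1/(8 + 19382) = 1/19390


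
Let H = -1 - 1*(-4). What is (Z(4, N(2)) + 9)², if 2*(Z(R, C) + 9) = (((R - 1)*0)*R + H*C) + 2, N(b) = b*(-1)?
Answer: 4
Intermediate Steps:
N(b) = -b
H = 3 (H = -1 + 4 = 3)
Z(R, C) = -8 + 3*C/2 (Z(R, C) = -9 + ((((R - 1)*0)*R + 3*C) + 2)/2 = -9 + ((((-1 + R)*0)*R + 3*C) + 2)/2 = -9 + ((0*R + 3*C) + 2)/2 = -9 + ((0 + 3*C) + 2)/2 = -9 + (3*C + 2)/2 = -9 + (2 + 3*C)/2 = -9 + (1 + 3*C/2) = -8 + 3*C/2)
(Z(4, N(2)) + 9)² = ((-8 + 3*(-1*2)/2) + 9)² = ((-8 + (3/2)*(-2)) + 9)² = ((-8 - 3) + 9)² = (-11 + 9)² = (-2)² = 4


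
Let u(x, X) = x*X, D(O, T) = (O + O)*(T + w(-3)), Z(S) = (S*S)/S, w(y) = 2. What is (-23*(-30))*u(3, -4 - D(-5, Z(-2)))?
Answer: -8280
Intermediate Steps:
Z(S) = S (Z(S) = S²/S = S)
D(O, T) = 2*O*(2 + T) (D(O, T) = (O + O)*(T + 2) = (2*O)*(2 + T) = 2*O*(2 + T))
u(x, X) = X*x
(-23*(-30))*u(3, -4 - D(-5, Z(-2))) = (-23*(-30))*((-4 - 2*(-5)*(2 - 2))*3) = 690*((-4 - 2*(-5)*0)*3) = 690*((-4 - 1*0)*3) = 690*((-4 + 0)*3) = 690*(-4*3) = 690*(-12) = -8280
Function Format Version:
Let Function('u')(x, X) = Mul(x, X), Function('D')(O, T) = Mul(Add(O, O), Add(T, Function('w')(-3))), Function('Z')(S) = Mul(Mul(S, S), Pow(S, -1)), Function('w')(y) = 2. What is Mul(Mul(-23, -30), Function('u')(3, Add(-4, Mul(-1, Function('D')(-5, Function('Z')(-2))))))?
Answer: -8280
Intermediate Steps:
Function('Z')(S) = S (Function('Z')(S) = Mul(Pow(S, 2), Pow(S, -1)) = S)
Function('D')(O, T) = Mul(2, O, Add(2, T)) (Function('D')(O, T) = Mul(Add(O, O), Add(T, 2)) = Mul(Mul(2, O), Add(2, T)) = Mul(2, O, Add(2, T)))
Function('u')(x, X) = Mul(X, x)
Mul(Mul(-23, -30), Function('u')(3, Add(-4, Mul(-1, Function('D')(-5, Function('Z')(-2)))))) = Mul(Mul(-23, -30), Mul(Add(-4, Mul(-1, Mul(2, -5, Add(2, -2)))), 3)) = Mul(690, Mul(Add(-4, Mul(-1, Mul(2, -5, 0))), 3)) = Mul(690, Mul(Add(-4, Mul(-1, 0)), 3)) = Mul(690, Mul(Add(-4, 0), 3)) = Mul(690, Mul(-4, 3)) = Mul(690, -12) = -8280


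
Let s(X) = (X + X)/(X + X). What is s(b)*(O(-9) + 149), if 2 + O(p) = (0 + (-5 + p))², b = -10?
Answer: 343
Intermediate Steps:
s(X) = 1 (s(X) = (2*X)/((2*X)) = (2*X)*(1/(2*X)) = 1)
O(p) = -2 + (-5 + p)² (O(p) = -2 + (0 + (-5 + p))² = -2 + (-5 + p)²)
s(b)*(O(-9) + 149) = 1*((-2 + (-5 - 9)²) + 149) = 1*((-2 + (-14)²) + 149) = 1*((-2 + 196) + 149) = 1*(194 + 149) = 1*343 = 343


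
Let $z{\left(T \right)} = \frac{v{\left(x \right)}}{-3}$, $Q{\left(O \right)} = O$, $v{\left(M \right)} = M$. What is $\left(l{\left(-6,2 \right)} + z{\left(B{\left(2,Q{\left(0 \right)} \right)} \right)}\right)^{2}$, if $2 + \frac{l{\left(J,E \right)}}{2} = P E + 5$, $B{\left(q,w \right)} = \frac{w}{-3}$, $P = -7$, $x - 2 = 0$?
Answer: $\frac{4624}{9} \approx 513.78$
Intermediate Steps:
$x = 2$ ($x = 2 + 0 = 2$)
$B{\left(q,w \right)} = - \frac{w}{3}$ ($B{\left(q,w \right)} = w \left(- \frac{1}{3}\right) = - \frac{w}{3}$)
$z{\left(T \right)} = - \frac{2}{3}$ ($z{\left(T \right)} = \frac{2}{-3} = 2 \left(- \frac{1}{3}\right) = - \frac{2}{3}$)
$l{\left(J,E \right)} = 6 - 14 E$ ($l{\left(J,E \right)} = -4 + 2 \left(- 7 E + 5\right) = -4 + 2 \left(5 - 7 E\right) = -4 - \left(-10 + 14 E\right) = 6 - 14 E$)
$\left(l{\left(-6,2 \right)} + z{\left(B{\left(2,Q{\left(0 \right)} \right)} \right)}\right)^{2} = \left(\left(6 - 28\right) - \frac{2}{3}\right)^{2} = \left(-22 - \frac{2}{3}\right)^{2} = \left(- \frac{68}{3}\right)^{2} = \frac{4624}{9}$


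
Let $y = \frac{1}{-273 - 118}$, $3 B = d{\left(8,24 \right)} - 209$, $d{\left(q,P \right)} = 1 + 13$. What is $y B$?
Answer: $\frac{65}{391} \approx 0.16624$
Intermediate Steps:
$d{\left(q,P \right)} = 14$
$B = -65$ ($B = \frac{14 - 209}{3} = \frac{1}{3} \left(-195\right) = -65$)
$y = - \frac{1}{391}$ ($y = \frac{1}{-391} = - \frac{1}{391} \approx -0.0025575$)
$y B = \left(- \frac{1}{391}\right) \left(-65\right) = \frac{65}{391}$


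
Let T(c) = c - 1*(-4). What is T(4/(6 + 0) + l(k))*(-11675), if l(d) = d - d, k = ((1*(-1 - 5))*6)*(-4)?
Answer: -163450/3 ≈ -54483.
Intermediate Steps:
k = 144 (k = ((1*(-6))*6)*(-4) = -6*6*(-4) = -36*(-4) = 144)
l(d) = 0
T(c) = 4 + c (T(c) = c + 4 = 4 + c)
T(4/(6 + 0) + l(k))*(-11675) = (4 + (4/(6 + 0) + 0))*(-11675) = (4 + (4/6 + 0))*(-11675) = (4 + (4*(1/6) + 0))*(-11675) = (4 + (2/3 + 0))*(-11675) = (4 + 2/3)*(-11675) = (14/3)*(-11675) = -163450/3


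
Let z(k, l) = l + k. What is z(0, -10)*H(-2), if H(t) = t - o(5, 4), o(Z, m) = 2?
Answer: 40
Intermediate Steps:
z(k, l) = k + l
H(t) = -2 + t (H(t) = t - 1*2 = t - 2 = -2 + t)
z(0, -10)*H(-2) = (0 - 10)*(-2 - 2) = -10*(-4) = 40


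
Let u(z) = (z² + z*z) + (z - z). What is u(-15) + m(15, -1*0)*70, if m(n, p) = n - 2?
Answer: 1360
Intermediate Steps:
m(n, p) = -2 + n
u(z) = 2*z² (u(z) = (z² + z²) + 0 = 2*z² + 0 = 2*z²)
u(-15) + m(15, -1*0)*70 = 2*(-15)² + (-2 + 15)*70 = 2*225 + 13*70 = 450 + 910 = 1360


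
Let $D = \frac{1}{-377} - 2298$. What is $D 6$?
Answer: $- \frac{5198082}{377} \approx -13788.0$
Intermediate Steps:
$D = - \frac{866347}{377}$ ($D = - \frac{1}{377} - 2298 = - \frac{866347}{377} \approx -2298.0$)
$D 6 = \left(- \frac{866347}{377}\right) 6 = - \frac{5198082}{377}$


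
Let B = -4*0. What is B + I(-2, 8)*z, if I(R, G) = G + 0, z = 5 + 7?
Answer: 96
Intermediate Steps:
z = 12
I(R, G) = G
B = 0
B + I(-2, 8)*z = 0 + 8*12 = 0 + 96 = 96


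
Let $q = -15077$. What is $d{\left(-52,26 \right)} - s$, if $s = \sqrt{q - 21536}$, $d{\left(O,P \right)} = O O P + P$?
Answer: $70330 - i \sqrt{36613} \approx 70330.0 - 191.35 i$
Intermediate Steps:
$d{\left(O,P \right)} = P + P O^{2}$ ($d{\left(O,P \right)} = O^{2} P + P = P O^{2} + P = P + P O^{2}$)
$s = i \sqrt{36613}$ ($s = \sqrt{-15077 - 21536} = \sqrt{-36613} = i \sqrt{36613} \approx 191.35 i$)
$d{\left(-52,26 \right)} - s = 26 \left(1 + \left(-52\right)^{2}\right) - i \sqrt{36613} = 26 \left(1 + 2704\right) - i \sqrt{36613} = 26 \cdot 2705 - i \sqrt{36613} = 70330 - i \sqrt{36613}$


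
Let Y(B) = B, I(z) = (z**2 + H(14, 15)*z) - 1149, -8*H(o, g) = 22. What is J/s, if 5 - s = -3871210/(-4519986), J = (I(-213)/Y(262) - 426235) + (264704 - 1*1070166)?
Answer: -2916835632105369/9813849280 ≈ -2.9722e+5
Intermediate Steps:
H(o, g) = -11/4 (H(o, g) = -1/8*22 = -11/4)
I(z) = -1149 + z**2 - 11*z/4 (I(z) = (z**2 - 11*z/4) - 1149 = -1149 + z**2 - 11*z/4)
J = -1290639233/1048 (J = ((-1149 + (-213)**2 - 11/4*(-213))/262 - 426235) + (264704 - 1*1070166) = ((-1149 + 45369 + 2343/4)*(1/262) - 426235) + (264704 - 1070166) = ((179223/4)*(1/262) - 426235) - 805462 = (179223/1048 - 426235) - 805462 = -446515057/1048 - 805462 = -1290639233/1048 ≈ -1.2315e+6)
s = 9364360/2259993 (s = 5 - (-3871210)/(-4519986) = 5 - (-3871210)*(-1)/4519986 = 5 - 1*1935605/2259993 = 5 - 1935605/2259993 = 9364360/2259993 ≈ 4.1435)
J/s = -1290639233/(1048*9364360/2259993) = -1290639233/1048*2259993/9364360 = -2916835632105369/9813849280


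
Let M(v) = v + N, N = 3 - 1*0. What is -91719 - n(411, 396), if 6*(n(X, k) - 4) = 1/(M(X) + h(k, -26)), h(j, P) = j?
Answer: -445773781/4860 ≈ -91723.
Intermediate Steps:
N = 3 (N = 3 + 0 = 3)
M(v) = 3 + v (M(v) = v + 3 = 3 + v)
n(X, k) = 4 + 1/(6*(3 + X + k)) (n(X, k) = 4 + 1/(6*((3 + X) + k)) = 4 + 1/(6*(3 + X + k)))
-91719 - n(411, 396) = -91719 - (73/6 + 4*411 + 4*396)/(3 + 411 + 396) = -91719 - (73/6 + 1644 + 1584)/810 = -91719 - 19441/(810*6) = -91719 - 1*19441/4860 = -91719 - 19441/4860 = -445773781/4860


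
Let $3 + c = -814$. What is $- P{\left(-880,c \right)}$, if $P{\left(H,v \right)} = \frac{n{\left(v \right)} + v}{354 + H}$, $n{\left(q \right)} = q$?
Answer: $- \frac{817}{263} \approx -3.1065$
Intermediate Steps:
$c = -817$ ($c = -3 - 814 = -817$)
$P{\left(H,v \right)} = \frac{2 v}{354 + H}$ ($P{\left(H,v \right)} = \frac{v + v}{354 + H} = \frac{2 v}{354 + H}$)
$- P{\left(-880,c \right)} = - \frac{2 \left(-817\right)}{354 - 880} = - \frac{2 \left(-817\right)}{-526} = - \frac{2 \left(-817\right) \left(-1\right)}{526} = \left(-1\right) \frac{817}{263} = - \frac{817}{263}$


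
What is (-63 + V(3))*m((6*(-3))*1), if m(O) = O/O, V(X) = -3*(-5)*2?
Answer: -33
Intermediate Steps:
V(X) = 30 (V(X) = 15*2 = 30)
m(O) = 1
(-63 + V(3))*m((6*(-3))*1) = (-63 + 30)*1 = -33*1 = -33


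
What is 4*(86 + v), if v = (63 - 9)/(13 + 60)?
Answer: 25328/73 ≈ 346.96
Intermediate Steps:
v = 54/73 ≈ 0.73973
4*(86 + v) = 4*(86 + 54/73) = 4*(6332/73) = 25328/73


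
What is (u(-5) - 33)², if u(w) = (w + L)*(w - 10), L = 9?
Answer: 8649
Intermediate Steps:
u(w) = (-10 + w)*(9 + w) (u(w) = (w + 9)*(w - 10) = (9 + w)*(-10 + w) = (-10 + w)*(9 + w))
(u(-5) - 33)² = ((-90 + (-5)² - 1*(-5)) - 33)² = ((-90 + 25 + 5) - 33)² = (-60 - 33)² = (-93)² = 8649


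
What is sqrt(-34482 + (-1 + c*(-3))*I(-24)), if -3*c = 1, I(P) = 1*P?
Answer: I*sqrt(34482) ≈ 185.69*I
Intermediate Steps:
I(P) = P
c = -1/3 (c = -1/3*1 = -1/3 ≈ -0.33333)
sqrt(-34482 + (-1 + c*(-3))*I(-24)) = sqrt(-34482 + (-1 - 1/3*(-3))*(-24)) = sqrt(-34482 + (-1 + 1)*(-24)) = sqrt(-34482 + 0*(-24)) = sqrt(-34482 + 0) = sqrt(-34482) = I*sqrt(34482)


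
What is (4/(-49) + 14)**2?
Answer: 465124/2401 ≈ 193.72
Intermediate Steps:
(4/(-49) + 14)**2 = (4*(-1/49) + 14)**2 = (-4/49 + 14)**2 = (682/49)**2 = 465124/2401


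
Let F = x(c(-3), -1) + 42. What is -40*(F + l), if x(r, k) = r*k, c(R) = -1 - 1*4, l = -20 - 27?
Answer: 0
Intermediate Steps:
l = -47
c(R) = -5 (c(R) = -1 - 4 = -5)
x(r, k) = k*r
F = 47 (F = -1*(-5) + 42 = 5 + 42 = 47)
-40*(F + l) = -40*(47 - 47) = -40*0 = 0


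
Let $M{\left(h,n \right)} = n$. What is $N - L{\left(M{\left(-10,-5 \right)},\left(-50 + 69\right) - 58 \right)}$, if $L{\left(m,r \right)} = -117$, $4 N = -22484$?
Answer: $-5504$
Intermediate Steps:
$N = -5621$ ($N = \frac{1}{4} \left(-22484\right) = -5621$)
$N - L{\left(M{\left(-10,-5 \right)},\left(-50 + 69\right) - 58 \right)} = -5621 - -117 = -5621 + 117 = -5504$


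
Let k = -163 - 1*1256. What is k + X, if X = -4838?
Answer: -6257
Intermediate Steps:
k = -1419 (k = -163 - 1256 = -1419)
k + X = -1419 - 4838 = -6257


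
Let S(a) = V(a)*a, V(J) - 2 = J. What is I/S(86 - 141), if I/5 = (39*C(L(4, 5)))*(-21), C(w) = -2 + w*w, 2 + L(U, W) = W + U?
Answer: -38493/583 ≈ -66.026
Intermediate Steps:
V(J) = 2 + J
S(a) = a*(2 + a) (S(a) = (2 + a)*a = a*(2 + a))
L(U, W) = -2 + U + W (L(U, W) = -2 + (W + U) = -2 + (U + W) = -2 + U + W)
C(w) = -2 + w²
I = -192465 (I = 5*((39*(-2 + (-2 + 4 + 5)²))*(-21)) = 5*((39*(-2 + 7²))*(-21)) = 5*((39*(-2 + 49))*(-21)) = 5*((39*47)*(-21)) = 5*(1833*(-21)) = 5*(-38493) = -192465)
I/S(86 - 141) = -192465*1/((2 + (86 - 141))*(86 - 141)) = -192465*(-1/(55*(2 - 55))) = -192465/((-55*(-53))) = -192465/2915 = -192465*1/2915 = -38493/583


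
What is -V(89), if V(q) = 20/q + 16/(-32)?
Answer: 49/178 ≈ 0.27528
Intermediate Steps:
V(q) = -1/2 + 20/q (V(q) = 20/q + 16*(-1/32) = 20/q - 1/2 = -1/2 + 20/q)
-V(89) = -(40 - 1*89)/(2*89) = -(40 - 89)/(2*89) = -(-49)/(2*89) = -1*(-49/178) = 49/178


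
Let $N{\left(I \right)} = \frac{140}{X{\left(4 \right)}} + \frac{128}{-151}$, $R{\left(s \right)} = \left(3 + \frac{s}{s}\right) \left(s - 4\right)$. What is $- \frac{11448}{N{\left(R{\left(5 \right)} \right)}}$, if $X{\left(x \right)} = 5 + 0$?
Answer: $- \frac{432162}{1025} \approx -421.62$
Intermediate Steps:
$R{\left(s \right)} = -16 + 4 s$ ($R{\left(s \right)} = \left(3 + 1\right) \left(-4 + s\right) = 4 \left(-4 + s\right) = -16 + 4 s$)
$X{\left(x \right)} = 5$
$N{\left(I \right)} = \frac{4100}{151}$ ($N{\left(I \right)} = \frac{140}{5} + \frac{128}{-151} = 140 \cdot \frac{1}{5} + 128 \left(- \frac{1}{151}\right) = 28 - \frac{128}{151} = \frac{4100}{151}$)
$- \frac{11448}{N{\left(R{\left(5 \right)} \right)}} = - \frac{11448}{\frac{4100}{151}} = \left(-11448\right) \frac{151}{4100} = - \frac{432162}{1025}$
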